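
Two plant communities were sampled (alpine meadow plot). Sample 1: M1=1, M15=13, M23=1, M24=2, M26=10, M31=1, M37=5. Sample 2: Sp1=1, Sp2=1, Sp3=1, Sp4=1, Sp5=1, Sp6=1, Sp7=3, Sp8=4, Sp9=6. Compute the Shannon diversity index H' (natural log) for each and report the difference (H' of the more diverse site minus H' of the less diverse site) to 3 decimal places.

Sample 1: N=33, proportions 0.030303, 0.393939, 0.030303, 0.060606, 0.30303, 0.030303, 0.151515, giving H' = 1.502457 (working shown to 6 dp, full precision carried).
Sample 2: N=19, proportions 0.052632, 0.052632, 0.052632, 0.052632, 0.052632, 0.052632, 0.157895, 0.210526, 0.315789, giving H' = 1.913304.
Difference = |1.502457 − 1.913304| = 0.410847, i.e. 0.411 to 3 decimal places.

0.411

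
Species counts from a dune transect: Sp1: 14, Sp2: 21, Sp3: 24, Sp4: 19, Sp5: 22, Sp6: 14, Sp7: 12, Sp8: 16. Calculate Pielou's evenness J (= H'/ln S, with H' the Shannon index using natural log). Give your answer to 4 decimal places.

0.9872

Total N = 14+21+24+19+22+14+12+16 = 142, so the proportions are 0.098592, 0.147887, 0.169014, 0.133803, 0.15493, 0.098592, 0.084507, 0.112676 (working shown to 6 dp, full precision carried).
H' = −Σ pᵢ ln pᵢ = −((-0.228414) + (-0.282658) + (-0.300469) + (-0.269129) + (-0.288910) + (-0.228414) + (-0.208810) + (-0.245999)) = 2.052803.
With S = 8 species, ln S = 2.079442, so J = 2.052803/2.079442 = 0.987189, i.e. 0.9872 to 4 decimal places.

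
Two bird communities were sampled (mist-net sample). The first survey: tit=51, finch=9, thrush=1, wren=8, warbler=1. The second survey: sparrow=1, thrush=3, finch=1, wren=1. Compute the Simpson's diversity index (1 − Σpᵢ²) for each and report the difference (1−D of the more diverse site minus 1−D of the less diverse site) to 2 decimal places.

0.23

The first survey: N=70, proportions 0.7286, 0.1286, 0.0143, 0.1143, 0.0143, giving 1−D = 0.4392 (working shown to 4 dp, full precision carried).
The second survey: N=6, proportions 0.1667, 0.5, 0.1667, 0.1667, giving 1−D = 0.6667.
Difference = |0.4392 − 0.6667| = 0.2275, i.e. 0.23 to 2 decimal places.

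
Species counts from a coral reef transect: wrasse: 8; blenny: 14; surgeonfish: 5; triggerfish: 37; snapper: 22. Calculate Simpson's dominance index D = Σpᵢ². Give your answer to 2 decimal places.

Total N = 8+14+5+37+22 = 86, so the proportions are 0.093, 0.1628, 0.0581, 0.4302, 0.2558 (working shown to 4 dp, full precision carried).
D = 0.093² + 0.1628² + 0.0581² + 0.4302² + 0.2558² = 0.0087 + 0.0265 + 0.0034 + 0.1851 + 0.0654 = 0.2891.
To 2 decimal places, D = 0.29.

0.29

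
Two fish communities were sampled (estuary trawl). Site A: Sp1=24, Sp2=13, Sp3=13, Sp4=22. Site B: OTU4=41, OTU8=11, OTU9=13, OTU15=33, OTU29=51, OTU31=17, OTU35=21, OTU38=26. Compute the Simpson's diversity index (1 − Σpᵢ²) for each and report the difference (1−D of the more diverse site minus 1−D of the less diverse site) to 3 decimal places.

Site A: N=72, proportions 0.33333, 0.18056, 0.18056, 0.30556, giving 1−D = 0.73032 (working shown to 5 dp, full precision carried).
Site B: N=213, proportions 0.19249, 0.05164, 0.06103, 0.15493, 0.23944, 0.07981, 0.09859, 0.12207, giving 1−D = 0.84423.
Difference = |0.73032 − 0.84423| = 0.11391, i.e. 0.114 to 3 decimal places.

0.114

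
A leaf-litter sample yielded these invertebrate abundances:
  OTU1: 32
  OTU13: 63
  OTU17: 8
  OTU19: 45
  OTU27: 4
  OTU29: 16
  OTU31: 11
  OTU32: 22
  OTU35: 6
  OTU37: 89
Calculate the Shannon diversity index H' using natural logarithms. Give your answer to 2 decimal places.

1.93

Total N = 32+63+8+45+4+16+11+22+6+89 = 296, so the proportions are 0.1081, 0.2128, 0.027, 0.152, 0.0135, 0.0541, 0.0372, 0.0743, 0.0203, 0.3007 (working shown to 4 dp, full precision carried).
Each pᵢ ln pᵢ term: 0.1081×(-2.2246)=-0.2405, 0.2128×(-1.5472)=-0.3293, 0.027×(-3.6109)=-0.0976, 0.152×(-1.8837)=-0.2864, 0.0135×(-4.3041)=-0.0582, 0.0541×(-2.9178)=-0.1577, 0.0372×(-3.2925)=-0.1224, 0.0743×(-2.5993)=-0.1932, 0.0203×(-3.8986)=-0.0790, 0.3007×(-1.2017)=-0.3613.
Sum = -1.9256, so H' = 1.93.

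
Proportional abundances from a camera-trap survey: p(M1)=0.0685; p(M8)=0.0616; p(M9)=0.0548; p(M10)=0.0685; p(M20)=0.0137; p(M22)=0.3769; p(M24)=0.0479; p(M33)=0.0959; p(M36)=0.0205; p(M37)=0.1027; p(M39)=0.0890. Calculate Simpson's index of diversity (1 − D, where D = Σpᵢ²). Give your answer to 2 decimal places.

0.81

D = 0.0685² + 0.0616² + 0.0548² + 0.0685² + 0.0137² + 0.3769² + 0.0479² + 0.0959² + 0.0205² + 0.1027² + 0.089² = 0.0047 + 0.0038 + 0.0030 + 0.0047 + 0.0002 + 0.1421 + 0.0023 + 0.0092 + 0.0004 + 0.0105 + 0.0079 = 0.1888 (working shown to 4 dp, full precision carried).
So 1 − D = 0.8112, i.e. 0.81 to 2 decimal places.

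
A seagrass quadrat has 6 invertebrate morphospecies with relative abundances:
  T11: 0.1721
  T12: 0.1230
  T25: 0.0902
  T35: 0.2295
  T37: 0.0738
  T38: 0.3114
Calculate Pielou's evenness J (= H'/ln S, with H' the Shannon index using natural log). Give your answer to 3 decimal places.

0.933

H' = −Σ pᵢ ln pᵢ = −((-0.30284) + (-0.25776) + (-0.21700) + (-0.33779) + (-0.19235) + (-0.36330)) = 1.67104 (working shown to 5 dp, full precision carried).
With S = 6 species, ln S = 1.79176, so J = 1.67104/1.79176 = 0.93262, i.e. 0.933 to 3 decimal places.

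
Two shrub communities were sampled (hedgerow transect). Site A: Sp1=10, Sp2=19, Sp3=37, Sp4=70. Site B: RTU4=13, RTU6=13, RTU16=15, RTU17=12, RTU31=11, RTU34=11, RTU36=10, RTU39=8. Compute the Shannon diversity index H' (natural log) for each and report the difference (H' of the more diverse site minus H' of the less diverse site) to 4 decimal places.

0.9015

Site A: N=136, proportions 0.073529, 0.139706, 0.272059, 0.514706, giving H' = 1.162884 (working shown to 6 dp, full precision carried).
Site B: N=93, proportions 0.139785, 0.139785, 0.16129, 0.129032, 0.11828, 0.11828, 0.107527, 0.086022, giving H' = 2.064391.
Difference = |1.162884 − 2.064391| = 0.901507, i.e. 0.9015 to 4 decimal places.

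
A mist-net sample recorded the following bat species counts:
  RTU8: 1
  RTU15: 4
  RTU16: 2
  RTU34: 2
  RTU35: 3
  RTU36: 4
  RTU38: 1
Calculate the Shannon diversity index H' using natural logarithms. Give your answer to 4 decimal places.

1.8239

Total N = 1+4+2+2+3+4+1 = 17, so the proportions are 0.058824, 0.235294, 0.117647, 0.117647, 0.176471, 0.235294, 0.058824 (working shown to 6 dp, full precision carried).
Each pᵢ ln pᵢ term: 0.058824×(-2.833213)=-0.166660, 0.235294×(-1.446919)=-0.340452, 0.117647×(-2.140066)=-0.251772, 0.117647×(-2.140066)=-0.251772, 0.176471×(-1.734601)=-0.306106, 0.235294×(-1.446919)=-0.340452, 0.058824×(-2.833213)=-0.166660.
Sum = -1.823873, so H' = 1.8239.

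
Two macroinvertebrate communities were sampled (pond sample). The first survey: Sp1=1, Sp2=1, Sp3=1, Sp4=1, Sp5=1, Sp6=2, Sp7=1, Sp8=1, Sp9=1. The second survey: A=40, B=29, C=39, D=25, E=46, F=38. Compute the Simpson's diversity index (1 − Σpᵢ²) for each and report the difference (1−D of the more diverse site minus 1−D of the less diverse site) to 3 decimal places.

0.053

The first survey: N=10, proportions 0.1, 0.1, 0.1, 0.1, 0.1, 0.2, 0.1, 0.1, 0.1, giving 1−D = 0.88000 (working shown to 5 dp, full precision carried).
The second survey: N=217, proportions 0.18433, 0.13364, 0.17972, 0.11521, 0.21198, 0.17512, giving 1−D = 0.82699.
Difference = |0.88000 − 0.82699| = 0.05301, i.e. 0.053 to 3 decimal places.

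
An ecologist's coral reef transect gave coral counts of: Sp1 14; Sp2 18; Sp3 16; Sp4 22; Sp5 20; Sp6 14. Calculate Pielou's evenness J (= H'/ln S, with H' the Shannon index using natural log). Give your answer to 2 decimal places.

0.99

Total N = 14+18+16+22+20+14 = 104, so the proportions are 0.1346, 0.1731, 0.1538, 0.2115, 0.1923, 0.1346 (working shown to 4 dp, full precision carried).
H' = −Σ pᵢ ln pᵢ = −((-0.2699) + (-0.3036) + (-0.2880) + (-0.3286) + (-0.3170) + (-0.2699)) = 1.7771.
With S = 6 species, ln S = 1.7918, so J = 1.7771/1.7918 = 0.9918, i.e. 0.99 to 2 decimal places.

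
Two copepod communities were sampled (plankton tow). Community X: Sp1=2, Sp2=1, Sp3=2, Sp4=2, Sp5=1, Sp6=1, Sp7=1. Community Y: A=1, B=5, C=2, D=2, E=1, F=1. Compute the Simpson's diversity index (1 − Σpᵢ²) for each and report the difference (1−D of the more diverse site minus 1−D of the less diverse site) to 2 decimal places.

Community X: N=10, proportions 0.2, 0.1, 0.2, 0.2, 0.1, 0.1, 0.1, giving 1−D = 0.8400 (working shown to 4 dp, full precision carried).
Community Y: N=12, proportions 0.0833, 0.4167, 0.1667, 0.1667, 0.0833, 0.0833, giving 1−D = 0.7500.
Difference = |0.8400 − 0.7500| = 0.0900, i.e. 0.09 to 2 decimal places.

0.09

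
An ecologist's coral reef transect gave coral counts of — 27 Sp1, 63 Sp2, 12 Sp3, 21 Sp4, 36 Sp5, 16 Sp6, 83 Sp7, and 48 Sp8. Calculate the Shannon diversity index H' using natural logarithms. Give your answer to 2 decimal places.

1.90

Total N = 27+63+12+21+36+16+83+48 = 306, so the proportions are 0.0882, 0.2059, 0.0392, 0.0686, 0.1176, 0.0523, 0.2712, 0.1569 (working shown to 4 dp, full precision carried).
Each pᵢ ln pᵢ term: 0.0882×(-2.4277)=-0.2142, 0.2059×(-1.5805)=-0.3254, 0.0392×(-3.2387)=-0.1270, 0.0686×(-2.6791)=-0.1839, 0.1176×(-2.1401)=-0.2518, 0.0523×(-2.9510)=-0.1543, 0.2712×(-1.3047)=-0.3539, 0.1569×(-1.8524)=-0.2906.
Sum = -1.9010, so H' = 1.90.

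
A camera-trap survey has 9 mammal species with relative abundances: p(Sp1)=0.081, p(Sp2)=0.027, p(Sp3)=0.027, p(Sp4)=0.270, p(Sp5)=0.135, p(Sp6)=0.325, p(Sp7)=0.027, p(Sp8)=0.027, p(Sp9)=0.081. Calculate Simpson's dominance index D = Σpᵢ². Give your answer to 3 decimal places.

0.213

D = 0.081² + 0.027² + 0.027² + 0.27² + 0.135² + 0.325² + 0.027² + 0.027² + 0.081² = 0.00656 + 0.00073 + 0.00073 + 0.07290 + 0.01823 + 0.10563 + 0.00073 + 0.00073 + 0.00656 = 0.21279 (working shown to 5 dp, full precision carried).
To 3 decimal places, D = 0.213.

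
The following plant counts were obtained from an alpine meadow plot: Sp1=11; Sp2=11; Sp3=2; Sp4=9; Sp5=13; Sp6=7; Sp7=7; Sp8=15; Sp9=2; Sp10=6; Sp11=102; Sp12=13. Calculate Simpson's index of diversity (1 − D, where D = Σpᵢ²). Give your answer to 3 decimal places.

Total N = 11+11+2+9+13+7+7+15+2+6+102+13 = 198, so the proportions are 0.05556, 0.05556, 0.0101, 0.04545, 0.06566, 0.03535, 0.03535, 0.07576, 0.0101, 0.0303, 0.51515, 0.06566 (working shown to 5 dp, full precision carried).
D = 0.05556² + 0.05556² + 0.0101² + 0.04545² + 0.06566² + 0.03535² + 0.03535² + 0.07576² + 0.0101² + 0.0303² + 0.51515² + 0.06566² = 0.00309 + 0.00309 + 0.00010 + 0.00207 + 0.00431 + 0.00125 + 0.00125 + 0.00574 + 0.00010 + 0.00092 + 0.26538 + 0.00431 = 0.29160.
So 1 − D = 0.70840, i.e. 0.708 to 3 decimal places.

0.708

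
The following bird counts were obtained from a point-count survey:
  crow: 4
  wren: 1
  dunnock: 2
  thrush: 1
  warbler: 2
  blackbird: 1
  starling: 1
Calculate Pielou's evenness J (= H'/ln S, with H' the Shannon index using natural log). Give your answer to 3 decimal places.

Total N = 4+1+2+1+2+1+1 = 12, so the proportions are 0.33333, 0.08333, 0.16667, 0.08333, 0.16667, 0.08333, 0.08333 (working shown to 5 dp, full precision carried).
H' = −Σ pᵢ ln pᵢ = −((-0.36620) + (-0.20708) + (-0.29863) + (-0.20708) + (-0.29863) + (-0.20708) + (-0.20708)) = 1.79176.
With S = 7 species, ln S = 1.94591, so J = 1.79176/1.94591 = 0.92078, i.e. 0.921 to 3 decimal places.

0.921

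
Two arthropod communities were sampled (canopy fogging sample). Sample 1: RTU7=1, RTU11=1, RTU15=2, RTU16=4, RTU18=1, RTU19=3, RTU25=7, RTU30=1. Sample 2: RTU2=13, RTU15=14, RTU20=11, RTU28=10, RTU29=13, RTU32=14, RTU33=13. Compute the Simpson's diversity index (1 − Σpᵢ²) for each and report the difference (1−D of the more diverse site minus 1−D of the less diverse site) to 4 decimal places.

0.0604

Sample 1: N=20, proportions 0.05, 0.05, 0.1, 0.2, 0.05, 0.15, 0.35, 0.05, giving 1−D = 0.795000 (working shown to 6 dp, full precision carried).
Sample 2: N=88, proportions 0.147727, 0.159091, 0.125, 0.113636, 0.147727, 0.159091, 0.147727, giving 1−D = 0.855372.
Difference = |0.795000 − 0.855372| = 0.060372, i.e. 0.0604 to 4 decimal places.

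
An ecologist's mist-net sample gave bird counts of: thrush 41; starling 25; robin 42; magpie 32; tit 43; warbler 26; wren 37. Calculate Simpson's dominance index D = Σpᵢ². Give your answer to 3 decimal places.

Total N = 41+25+42+32+43+26+37 = 246, so the proportions are 0.16667, 0.10163, 0.17073, 0.13008, 0.1748, 0.10569, 0.15041 (working shown to 5 dp, full precision carried).
D = 0.16667² + 0.10163² + 0.17073² + 0.13008² + 0.1748² + 0.10569² + 0.15041² = 0.02778 + 0.01033 + 0.02915 + 0.01692 + 0.03055 + 0.01117 + 0.02262 = 0.14852.
To 3 decimal places, D = 0.149.

0.149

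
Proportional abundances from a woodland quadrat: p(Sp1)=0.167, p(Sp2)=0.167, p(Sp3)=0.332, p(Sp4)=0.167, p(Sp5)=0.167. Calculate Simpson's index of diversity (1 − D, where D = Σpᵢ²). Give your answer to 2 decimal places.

0.78

D = 0.167² + 0.167² + 0.332² + 0.167² + 0.167² = 0.0279 + 0.0279 + 0.1102 + 0.0279 + 0.0279 = 0.2218 (working shown to 4 dp, full precision carried).
So 1 − D = 0.7782, i.e. 0.78 to 2 decimal places.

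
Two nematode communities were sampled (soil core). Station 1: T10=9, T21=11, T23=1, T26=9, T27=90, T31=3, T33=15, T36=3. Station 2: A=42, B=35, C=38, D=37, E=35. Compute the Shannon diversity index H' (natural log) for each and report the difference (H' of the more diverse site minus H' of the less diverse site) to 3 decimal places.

0.333

Station 1: N=141, proportions 0.06383, 0.07801, 0.00709, 0.06383, 0.6383, 0.02128, 0.10638, 0.02128, giving H' = 1.27413 (working shown to 5 dp, full precision carried).
Station 2: N=187, proportions 0.2246, 0.18717, 0.20321, 0.19786, 0.18717, giving H' = 1.60710.
Difference = |1.27413 − 1.60710| = 0.33297, i.e. 0.333 to 3 decimal places.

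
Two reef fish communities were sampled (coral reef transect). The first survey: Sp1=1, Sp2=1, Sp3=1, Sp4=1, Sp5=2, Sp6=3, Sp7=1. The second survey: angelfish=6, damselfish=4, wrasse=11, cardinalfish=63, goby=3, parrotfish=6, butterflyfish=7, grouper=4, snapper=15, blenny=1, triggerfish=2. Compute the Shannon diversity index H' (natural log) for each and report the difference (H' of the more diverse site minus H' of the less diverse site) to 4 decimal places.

The first survey: N=10, proportions 0.1, 0.1, 0.1, 0.1, 0.2, 0.3, 0.1, giving H' = 1.834372 (working shown to 6 dp, full precision carried).
The second survey: N=122, proportions 0.04918, 0.032787, 0.090164, 0.516393, 0.02459, 0.04918, 0.057377, 0.032787, 0.122951, 0.008197, 0.016393, giving H' = 1.698201.
Difference = |1.834372 − 1.698201| = 0.136171, i.e. 0.1362 to 4 decimal places.

0.1362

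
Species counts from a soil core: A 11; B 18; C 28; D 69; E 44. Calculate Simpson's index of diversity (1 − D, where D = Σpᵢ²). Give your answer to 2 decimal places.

Total N = 11+18+28+69+44 = 170, so the proportions are 0.0647, 0.1059, 0.1647, 0.4059, 0.2588 (working shown to 4 dp, full precision carried).
D = 0.0647² + 0.1059² + 0.1647² + 0.4059² + 0.2588² = 0.0042 + 0.0112 + 0.0271 + 0.1647 + 0.0670 = 0.2743.
So 1 − D = 0.7257, i.e. 0.73 to 2 decimal places.

0.73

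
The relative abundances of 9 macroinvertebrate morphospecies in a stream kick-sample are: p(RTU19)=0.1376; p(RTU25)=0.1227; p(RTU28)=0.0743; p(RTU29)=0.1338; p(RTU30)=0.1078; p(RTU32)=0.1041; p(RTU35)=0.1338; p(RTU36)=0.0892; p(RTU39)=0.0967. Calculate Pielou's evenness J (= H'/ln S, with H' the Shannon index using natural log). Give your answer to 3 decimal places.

H' = −Σ pᵢ ln pᵢ = −((-0.27292) + (-0.25743) + (-0.19315) + (-0.26913) + (-0.24012) + (-0.23552) + (-0.26913) + (-0.21559) + (-0.22590)) = 2.17888 (working shown to 5 dp, full precision carried).
With S = 9 species, ln S = 2.19722, so J = 2.17888/2.19722 = 0.99165, i.e. 0.992 to 3 decimal places.

0.992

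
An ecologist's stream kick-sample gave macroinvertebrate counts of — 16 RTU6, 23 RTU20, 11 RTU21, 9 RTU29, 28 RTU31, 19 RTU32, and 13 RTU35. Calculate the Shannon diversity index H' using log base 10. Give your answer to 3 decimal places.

Total N = 16+23+11+9+28+19+13 = 119, so the proportions are 0.13445, 0.19328, 0.09244, 0.07563, 0.23529, 0.15966, 0.10924 (working shown to 5 dp, full precision carried).
Each pᵢ log₁₀ pᵢ term: 0.13445×(-0.87143)=-0.11717, 0.19328×(-0.71382)=-0.13797, 0.09244×(-1.03415)=-0.09559, 0.07563×(-1.12130)=-0.08480, 0.23529×(-0.62839)=-0.14786, 0.15966×(-0.79679)=-0.12722, 0.10924×(-0.96160)=-0.10505.
Sum = -0.81565, so H' = 0.816.

0.816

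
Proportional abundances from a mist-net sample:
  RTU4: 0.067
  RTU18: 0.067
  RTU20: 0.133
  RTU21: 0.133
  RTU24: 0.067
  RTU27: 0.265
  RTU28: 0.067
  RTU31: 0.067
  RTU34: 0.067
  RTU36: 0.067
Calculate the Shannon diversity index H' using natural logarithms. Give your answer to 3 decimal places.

2.156

Each pᵢ ln pᵢ term (working shown to 5 dp, full precision carried): 0.067×(-2.70306)=-0.18111, 0.067×(-2.70306)=-0.18111, 0.133×(-2.01741)=-0.26832, 0.133×(-2.01741)=-0.26832, 0.067×(-2.70306)=-0.18111, 0.265×(-1.32803)=-0.35193, 0.067×(-2.70306)=-0.18111, 0.067×(-2.70306)=-0.18111, 0.067×(-2.70306)=-0.18111, 0.067×(-2.70306)=-0.18111.
Sum = -2.15629, so H' = 2.156.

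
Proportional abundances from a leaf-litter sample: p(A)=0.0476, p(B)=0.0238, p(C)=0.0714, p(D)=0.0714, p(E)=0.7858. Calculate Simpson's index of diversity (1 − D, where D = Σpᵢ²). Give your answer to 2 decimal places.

0.37

D = 0.0476² + 0.0238² + 0.0714² + 0.0714² + 0.7858² = 0.0023 + 0.0006 + 0.0051 + 0.0051 + 0.6175 = 0.6305 (working shown to 4 dp, full precision carried).
So 1 − D = 0.3695, i.e. 0.37 to 2 decimal places.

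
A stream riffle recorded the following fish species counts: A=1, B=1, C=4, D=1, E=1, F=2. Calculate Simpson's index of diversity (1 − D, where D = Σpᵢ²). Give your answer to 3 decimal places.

0.760

Total N = 1+1+4+1+1+2 = 10, so the proportions are 0.1, 0.1, 0.4, 0.1, 0.1, 0.2 (working shown to 5 dp, full precision carried).
D = 0.1² + 0.1² + 0.4² + 0.1² + 0.1² + 0.2² = 0.01000 + 0.01000 + 0.16000 + 0.01000 + 0.01000 + 0.04000 = 0.24000.
So 1 − D = 0.76000, i.e. 0.760 to 3 decimal places.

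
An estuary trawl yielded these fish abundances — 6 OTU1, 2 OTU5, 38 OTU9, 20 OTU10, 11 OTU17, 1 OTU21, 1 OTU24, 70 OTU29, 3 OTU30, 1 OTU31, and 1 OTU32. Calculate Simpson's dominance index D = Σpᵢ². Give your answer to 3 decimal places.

0.292

Total N = 6+2+38+20+11+1+1+70+3+1+1 = 154, so the proportions are 0.03896, 0.01299, 0.24675, 0.12987, 0.07143, 0.00649, 0.00649, 0.45455, 0.01948, 0.00649, 0.00649 (working shown to 5 dp, full precision carried).
D = 0.03896² + 0.01299² + 0.24675² + 0.12987² + 0.07143² + 0.00649² + 0.00649² + 0.45455² + 0.01948² + 0.00649² + 0.00649² = 0.00152 + 0.00017 + 0.06089 + 0.01687 + 0.00510 + 0.00004 + 0.00004 + 0.20661 + 0.00038 + 0.00004 + 0.00004 = 0.29170.
To 3 decimal places, D = 0.292.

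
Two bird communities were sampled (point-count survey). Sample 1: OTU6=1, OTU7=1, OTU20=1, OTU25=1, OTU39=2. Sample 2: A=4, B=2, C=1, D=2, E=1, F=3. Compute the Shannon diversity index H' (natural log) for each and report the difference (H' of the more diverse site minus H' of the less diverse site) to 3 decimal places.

0.111

Sample 1: N=6, proportions 0.166667, 0.166667, 0.166667, 0.166667, 0.333333, giving H' = 1.560710 (working shown to 6 dp, full precision carried).
Sample 2: N=13, proportions 0.307692, 0.153846, 0.076923, 0.153846, 0.076923, 0.230769, giving H' = 1.671595.
Difference = |1.560710 − 1.671595| = 0.110885, i.e. 0.111 to 3 decimal places.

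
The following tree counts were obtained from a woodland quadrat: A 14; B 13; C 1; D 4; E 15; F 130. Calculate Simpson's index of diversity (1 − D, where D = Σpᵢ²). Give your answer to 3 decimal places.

Total N = 14+13+1+4+15+130 = 177, so the proportions are 0.0791, 0.07345, 0.00565, 0.0226, 0.08475, 0.73446 (working shown to 5 dp, full precision carried).
D = 0.0791² + 0.07345² + 0.00565² + 0.0226² + 0.08475² + 0.73446² = 0.00626 + 0.00539 + 0.00003 + 0.00051 + 0.00718 + 0.53944 = 0.55881.
So 1 − D = 0.44119, i.e. 0.441 to 3 decimal places.

0.441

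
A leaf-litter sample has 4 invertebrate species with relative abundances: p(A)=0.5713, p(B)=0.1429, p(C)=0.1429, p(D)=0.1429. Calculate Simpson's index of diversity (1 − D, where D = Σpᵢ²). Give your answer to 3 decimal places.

0.612

D = 0.5713² + 0.1429² + 0.1429² + 0.1429² = 0.32638 + 0.02042 + 0.02042 + 0.02042 = 0.38764 (working shown to 5 dp, full precision carried).
So 1 − D = 0.61236, i.e. 0.612 to 3 decimal places.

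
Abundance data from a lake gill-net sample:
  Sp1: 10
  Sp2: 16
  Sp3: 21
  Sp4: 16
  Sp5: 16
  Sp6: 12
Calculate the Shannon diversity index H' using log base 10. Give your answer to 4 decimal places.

Total N = 10+16+21+16+16+12 = 91, so the proportions are 0.10989, 0.175824, 0.230769, 0.175824, 0.175824, 0.131868 (working shown to 6 dp, full precision carried).
Each pᵢ log₁₀ pᵢ term: 0.10989×(-0.959041)=-0.105389, 0.175824×(-0.754921)=-0.132733, 0.230769×(-0.636822)=-0.146959, 0.175824×(-0.754921)=-0.132733, 0.175824×(-0.754921)=-0.132733, 0.131868×(-0.879860)=-0.116026.
Sum = -0.766574, so H' = 0.7666.

0.7666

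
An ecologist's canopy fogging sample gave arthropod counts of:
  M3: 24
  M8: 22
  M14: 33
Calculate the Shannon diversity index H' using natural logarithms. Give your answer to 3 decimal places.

Total N = 24+22+33 = 79, so the proportions are 0.3038, 0.27848, 0.41772 (working shown to 5 dp, full precision carried).
Each pᵢ ln pᵢ term: 0.3038×(-1.19139)=-0.36194, 0.27848×(-1.27841)=-0.35601, 0.41772×(-0.87294)=-0.36465.
Sum = -1.08260, so H' = 1.083.

1.083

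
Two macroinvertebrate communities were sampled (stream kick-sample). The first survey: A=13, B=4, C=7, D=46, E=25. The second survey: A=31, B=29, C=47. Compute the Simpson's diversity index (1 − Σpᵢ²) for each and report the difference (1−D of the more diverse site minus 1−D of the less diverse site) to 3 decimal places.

0.021

The first survey: N=95, proportions 0.13684, 0.04211, 0.07368, 0.48421, 0.26316, giving 1−D = 0.67036 (working shown to 5 dp, full precision carried).
The second survey: N=107, proportions 0.28972, 0.27103, 0.43925, giving 1−D = 0.64966.
Difference = |0.67036 − 0.64966| = 0.02070, i.e. 0.021 to 3 decimal places.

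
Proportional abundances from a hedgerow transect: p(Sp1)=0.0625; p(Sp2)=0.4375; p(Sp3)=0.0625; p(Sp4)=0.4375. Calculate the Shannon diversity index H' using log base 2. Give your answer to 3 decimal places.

1.544

Each pᵢ log₂ pᵢ term (working shown to 5 dp, full precision carried): 0.0625×(-4.00000)=-0.25000, 0.4375×(-1.19265)=-0.52178, 0.0625×(-4.00000)=-0.25000, 0.4375×(-1.19265)=-0.52178.
Sum = -1.54356, so H' = 1.544.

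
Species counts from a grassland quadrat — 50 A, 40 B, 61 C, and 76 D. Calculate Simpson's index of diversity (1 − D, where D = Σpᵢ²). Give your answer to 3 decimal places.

Total N = 50+40+61+76 = 227, so the proportions are 0.22026, 0.17621, 0.26872, 0.3348 (working shown to 5 dp, full precision carried).
D = 0.22026² + 0.17621² + 0.26872² + 0.3348² = 0.04852 + 0.03105 + 0.07221 + 0.11209 = 0.26387.
So 1 − D = 0.73613, i.e. 0.736 to 3 decimal places.

0.736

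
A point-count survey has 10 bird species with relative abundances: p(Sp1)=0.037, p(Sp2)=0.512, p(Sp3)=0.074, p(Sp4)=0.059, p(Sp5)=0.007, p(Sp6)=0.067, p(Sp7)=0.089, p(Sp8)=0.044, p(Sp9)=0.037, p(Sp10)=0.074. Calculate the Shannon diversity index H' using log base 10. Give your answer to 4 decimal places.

0.7416

Each pᵢ log₁₀ pᵢ term (working shown to 6 dp, full precision carried): 0.037×(-1.431798)=-0.052977, 0.512×(-0.290730)=-0.148854, 0.074×(-1.130768)=-0.083677, 0.059×(-1.229148)=-0.072520, 0.007×(-2.154902)=-0.015084, 0.067×(-1.173925)=-0.078653, 0.089×(-1.050610)=-0.093504, 0.044×(-1.356547)=-0.059688, 0.037×(-1.431798)=-0.052977, 0.074×(-1.130768)=-0.083677.
Sum = -0.741610, so H' = 0.7416.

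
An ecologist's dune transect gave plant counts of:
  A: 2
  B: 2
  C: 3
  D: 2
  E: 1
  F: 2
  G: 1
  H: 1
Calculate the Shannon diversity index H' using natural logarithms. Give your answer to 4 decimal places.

2.0076

Total N = 2+2+3+2+1+2+1+1 = 14, so the proportions are 0.142857, 0.142857, 0.214286, 0.142857, 0.071429, 0.142857, 0.071429, 0.071429 (working shown to 6 dp, full precision carried).
Each pᵢ ln pᵢ term: 0.142857×(-1.945910)=-0.277987, 0.142857×(-1.945910)=-0.277987, 0.214286×(-1.540445)=-0.330095, 0.142857×(-1.945910)=-0.277987, 0.071429×(-2.639057)=-0.188504, 0.142857×(-1.945910)=-0.277987, 0.071429×(-2.639057)=-0.188504, 0.071429×(-2.639057)=-0.188504.
Sum = -2.007556, so H' = 2.0076.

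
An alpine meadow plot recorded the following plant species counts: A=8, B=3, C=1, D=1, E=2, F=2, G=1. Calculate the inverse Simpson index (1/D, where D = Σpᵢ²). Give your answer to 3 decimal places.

3.857

Total N = 8+3+1+1+2+2+1 = 18, so the proportions are 0.4444444, 0.1666667, 0.0555556, 0.0555556, 0.1111111, 0.1111111, 0.0555556 (working shown to 7 dp, full precision carried).
D = 0.4444444² + 0.1666667² + 0.0555556² + 0.0555556² + 0.1111111² + 0.1111111² + 0.0555556² = 0.1975309 + 0.0277778 + 0.0030864 + 0.0030864 + 0.0123457 + 0.0123457 + 0.0030864 = 0.2592593.
So 1/D = 3.85714, i.e. 3.857 to 3 decimal places.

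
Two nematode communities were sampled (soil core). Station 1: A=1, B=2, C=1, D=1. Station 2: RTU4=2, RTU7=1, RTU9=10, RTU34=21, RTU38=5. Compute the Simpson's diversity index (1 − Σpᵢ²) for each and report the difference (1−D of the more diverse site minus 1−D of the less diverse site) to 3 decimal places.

0.095

Station 1: N=5, proportions 0.2, 0.4, 0.2, 0.2, giving 1−D = 0.72000 (working shown to 5 dp, full precision carried).
Station 2: N=39, proportions 0.05128, 0.02564, 0.25641, 0.53846, 0.12821, giving 1−D = 0.62459.
Difference = |0.72000 − 0.62459| = 0.09541, i.e. 0.095 to 3 decimal places.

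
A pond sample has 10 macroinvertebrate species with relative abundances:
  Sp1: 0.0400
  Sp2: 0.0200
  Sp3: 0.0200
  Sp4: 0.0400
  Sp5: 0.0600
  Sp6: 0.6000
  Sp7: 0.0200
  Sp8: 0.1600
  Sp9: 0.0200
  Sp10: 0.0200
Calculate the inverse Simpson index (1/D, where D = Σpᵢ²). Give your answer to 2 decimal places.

D = 0.04² + 0.02² + 0.02² + 0.04² + 0.06² + 0.6² + 0.02² + 0.16² + 0.02² + 0.02² = 0.00160 + 0.00040 + 0.00040 + 0.00160 + 0.00360 + 0.36000 + 0.00040 + 0.02560 + 0.00040 + 0.00040 = 0.39440 (working shown to 5 dp, full precision carried).
So 1/D = 2.5355, i.e. 2.54 to 2 decimal places.

2.54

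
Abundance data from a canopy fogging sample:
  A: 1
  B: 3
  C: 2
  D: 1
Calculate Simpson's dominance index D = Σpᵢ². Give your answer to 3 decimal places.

0.306

Total N = 1+3+2+1 = 7, so the proportions are 0.14286, 0.42857, 0.28571, 0.14286 (working shown to 5 dp, full precision carried).
D = 0.14286² + 0.42857² + 0.28571² + 0.14286² = 0.02041 + 0.18367 + 0.08163 + 0.02041 = 0.30612.
To 3 decimal places, D = 0.306.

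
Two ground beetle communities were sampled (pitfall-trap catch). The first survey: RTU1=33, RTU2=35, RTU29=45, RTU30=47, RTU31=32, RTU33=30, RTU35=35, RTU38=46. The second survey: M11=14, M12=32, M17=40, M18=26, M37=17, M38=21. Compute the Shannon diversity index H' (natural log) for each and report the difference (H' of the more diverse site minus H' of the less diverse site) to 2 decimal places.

The first survey: N=303, proportions 0.1089, 0.1155, 0.1485, 0.1551, 0.1056, 0.099, 0.1155, 0.1518, giving H' = 2.0650 (working shown to 4 dp, full precision carried).
The second survey: N=150, proportions 0.0933, 0.2133, 0.2667, 0.1733, 0.1133, 0.14, giving H' = 1.7292.
Difference = |2.0650 − 1.7292| = 0.3358, i.e. 0.34 to 2 decimal places.

0.34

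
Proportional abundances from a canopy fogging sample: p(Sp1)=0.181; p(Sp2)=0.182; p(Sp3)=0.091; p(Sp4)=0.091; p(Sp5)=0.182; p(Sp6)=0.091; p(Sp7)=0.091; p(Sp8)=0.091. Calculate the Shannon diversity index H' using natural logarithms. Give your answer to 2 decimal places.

Each pᵢ ln pᵢ term (working shown to 4 dp, full precision carried): 0.181×(-1.7093)=-0.3094, 0.182×(-1.7037)=-0.3101, 0.091×(-2.3969)=-0.2181, 0.091×(-2.3969)=-0.2181, 0.182×(-1.7037)=-0.3101, 0.091×(-2.3969)=-0.2181, 0.091×(-2.3969)=-0.2181, 0.091×(-2.3969)=-0.2181.
Sum = -2.0201, so H' = 2.02.

2.02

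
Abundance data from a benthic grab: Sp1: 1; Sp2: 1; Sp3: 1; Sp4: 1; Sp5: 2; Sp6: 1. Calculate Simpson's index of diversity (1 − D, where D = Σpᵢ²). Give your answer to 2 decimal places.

Total N = 1+1+1+1+2+1 = 7, so the proportions are 0.1429, 0.1429, 0.1429, 0.1429, 0.2857, 0.1429 (working shown to 4 dp, full precision carried).
D = 0.1429² + 0.1429² + 0.1429² + 0.1429² + 0.2857² + 0.1429² = 0.0204 + 0.0204 + 0.0204 + 0.0204 + 0.0816 + 0.0204 = 0.1837.
So 1 − D = 0.8163, i.e. 0.82 to 2 decimal places.

0.82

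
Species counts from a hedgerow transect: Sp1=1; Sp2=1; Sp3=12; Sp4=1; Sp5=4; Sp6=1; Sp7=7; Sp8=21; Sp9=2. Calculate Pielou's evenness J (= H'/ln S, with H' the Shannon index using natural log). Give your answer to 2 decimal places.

Total N = 1+1+12+1+4+1+7+21+2 = 50, so the proportions are 0.02, 0.02, 0.24, 0.02, 0.08, 0.02, 0.14, 0.42, 0.04 (working shown to 4 dp, full precision carried).
H' = −Σ pᵢ ln pᵢ = −((-0.0782) + (-0.0782) + (-0.3425) + (-0.0782) + (-0.2021) + (-0.0782) + (-0.2753) + (-0.3644) + (-0.1288)) = 1.6259.
With S = 9 species, ln S = 2.1972, so J = 1.6259/2.1972 = 0.7400, i.e. 0.74 to 2 decimal places.

0.74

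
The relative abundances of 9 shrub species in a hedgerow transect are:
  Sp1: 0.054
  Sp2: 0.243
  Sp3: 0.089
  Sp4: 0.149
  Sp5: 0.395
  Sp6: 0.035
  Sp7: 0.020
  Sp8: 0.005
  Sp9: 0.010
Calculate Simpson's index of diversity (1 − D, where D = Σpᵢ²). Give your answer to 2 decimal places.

D = 0.054² + 0.243² + 0.089² + 0.149² + 0.395² + 0.035² + 0.02² + 0.005² + 0.01² = 0.0029 + 0.0590 + 0.0079 + 0.0222 + 0.1560 + 0.0012 + 0.0004 + 0.0000 + 0.0001 = 0.2499 (working shown to 4 dp, full precision carried).
So 1 − D = 0.7501, i.e. 0.75 to 2 decimal places.

0.75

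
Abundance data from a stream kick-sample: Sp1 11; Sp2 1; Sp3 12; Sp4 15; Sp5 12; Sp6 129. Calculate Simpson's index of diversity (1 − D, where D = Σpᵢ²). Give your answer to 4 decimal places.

0.4668

Total N = 11+1+12+15+12+129 = 180, so the proportions are 0.061111, 0.005556, 0.066667, 0.083333, 0.066667, 0.716667 (working shown to 6 dp, full precision carried).
D = 0.061111² + 0.005556² + 0.066667² + 0.083333² + 0.066667² + 0.716667² = 0.003735 + 0.000031 + 0.004444 + 0.006944 + 0.004444 + 0.513611 = 0.533210.
So 1 − D = 0.466790, i.e. 0.4668 to 4 decimal places.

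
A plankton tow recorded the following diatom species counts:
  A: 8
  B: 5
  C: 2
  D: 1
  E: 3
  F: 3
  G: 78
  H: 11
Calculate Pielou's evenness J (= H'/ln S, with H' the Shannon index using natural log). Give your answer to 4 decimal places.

0.5368

Total N = 8+5+2+1+3+3+78+11 = 111, so the proportions are 0.072072, 0.045045, 0.018018, 0.009009, 0.027027, 0.027027, 0.702703, 0.099099 (working shown to 6 dp, full precision carried).
H' = −Σ pᵢ ln pᵢ = −((-0.189556) + (-0.139644) + (-0.072367) + (-0.042428) + (-0.097592) + (-0.097592) + (-0.247929) + (-0.229081)) = 1.116189.
With S = 8 species, ln S = 2.079442, so J = 1.116189/2.079442 = 0.536774, i.e. 0.5368 to 4 decimal places.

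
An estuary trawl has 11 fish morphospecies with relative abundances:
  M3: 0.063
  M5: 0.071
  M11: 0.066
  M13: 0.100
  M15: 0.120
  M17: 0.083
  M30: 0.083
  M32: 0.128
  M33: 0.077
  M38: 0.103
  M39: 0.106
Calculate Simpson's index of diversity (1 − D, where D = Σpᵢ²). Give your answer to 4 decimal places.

D = 0.063² + 0.071² + 0.066² + 0.1² + 0.12² + 0.083² + 0.083² + 0.128² + 0.077² + 0.103² + 0.106² = 0.003969 + 0.005041 + 0.004356 + 0.010000 + 0.014400 + 0.006889 + 0.006889 + 0.016384 + 0.005929 + 0.010609 + 0.011236 = 0.095702 (working shown to 6 dp, full precision carried).
So 1 − D = 0.904298, i.e. 0.9043 to 4 decimal places.

0.9043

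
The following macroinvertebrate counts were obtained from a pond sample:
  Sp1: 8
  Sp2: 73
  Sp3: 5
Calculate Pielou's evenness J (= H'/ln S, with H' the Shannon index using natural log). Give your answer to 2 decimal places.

0.48

Total N = 8+73+5 = 86, so the proportions are 0.093, 0.8488, 0.0581 (working shown to 4 dp, full precision carried).
H' = −Σ pᵢ ln pᵢ = −((-0.2209) + (-0.1391) + (-0.1654)) = 0.5254.
With S = 3 species, ln S = 1.0986, so J = 0.5254/1.0986 = 0.4783, i.e. 0.48 to 2 decimal places.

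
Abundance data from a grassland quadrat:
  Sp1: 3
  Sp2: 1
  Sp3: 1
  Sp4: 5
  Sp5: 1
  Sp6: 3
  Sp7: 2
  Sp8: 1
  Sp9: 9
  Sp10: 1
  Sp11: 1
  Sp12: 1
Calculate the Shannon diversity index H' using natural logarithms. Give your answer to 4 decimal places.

2.1328

Total N = 3+1+1+5+1+3+2+1+9+1+1+1 = 29, so the proportions are 0.103448, 0.034483, 0.034483, 0.172414, 0.034483, 0.103448, 0.068966, 0.034483, 0.310345, 0.034483, 0.034483, 0.034483 (working shown to 6 dp, full precision carried).
Each pᵢ ln pᵢ term: 0.103448×(-2.268684)=-0.234691, 0.034483×(-3.367296)=-0.116114, 0.034483×(-3.367296)=-0.116114, 0.172414×(-1.757858)=-0.303079, 0.034483×(-3.367296)=-0.116114, 0.103448×(-2.268684)=-0.234691, 0.068966×(-2.674149)=-0.184424, 0.034483×(-3.367296)=-0.116114, 0.310345×(-1.170071)=-0.363126, 0.034483×(-3.367296)=-0.116114, 0.034483×(-3.367296)=-0.116114, 0.034483×(-3.367296)=-0.116114.
Sum = -2.132807, so H' = 2.1328.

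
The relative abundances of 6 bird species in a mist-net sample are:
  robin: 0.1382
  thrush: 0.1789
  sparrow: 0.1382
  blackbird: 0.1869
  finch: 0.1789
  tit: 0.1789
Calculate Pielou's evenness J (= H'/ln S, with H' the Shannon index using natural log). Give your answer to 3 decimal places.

H' = −Σ pᵢ ln pᵢ = −((-0.27351) + (-0.30787) + (-0.27351) + (-0.31347) + (-0.30787) + (-0.30787)) = 1.78410 (working shown to 5 dp, full precision carried).
With S = 6 species, ln S = 1.79176, so J = 1.78410/1.79176 = 0.99572, i.e. 0.996 to 3 decimal places.

0.996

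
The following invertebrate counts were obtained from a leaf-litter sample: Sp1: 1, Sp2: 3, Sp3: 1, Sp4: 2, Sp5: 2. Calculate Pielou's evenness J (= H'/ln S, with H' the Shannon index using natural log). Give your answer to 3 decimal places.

Total N = 1+3+1+2+2 = 9, so the proportions are 0.11111, 0.33333, 0.11111, 0.22222, 0.22222 (working shown to 5 dp, full precision carried).
H' = −Σ pᵢ ln pᵢ = −((-0.24414) + (-0.36620) + (-0.24414) + (-0.33424) + (-0.33424)) = 1.52296.
With S = 5 species, ln S = 1.60944, so J = 1.52296/1.60944 = 0.94627, i.e. 0.946 to 3 decimal places.

0.946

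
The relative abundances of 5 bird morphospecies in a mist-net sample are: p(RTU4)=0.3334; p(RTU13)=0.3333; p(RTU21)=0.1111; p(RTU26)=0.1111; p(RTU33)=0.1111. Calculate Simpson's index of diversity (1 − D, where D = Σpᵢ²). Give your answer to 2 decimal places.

0.74

D = 0.3334² + 0.3333² + 0.1111² + 0.1111² + 0.1111² = 0.1112 + 0.1111 + 0.0123 + 0.0123 + 0.0123 = 0.2593 (working shown to 4 dp, full precision carried).
So 1 − D = 0.7407, i.e. 0.74 to 2 decimal places.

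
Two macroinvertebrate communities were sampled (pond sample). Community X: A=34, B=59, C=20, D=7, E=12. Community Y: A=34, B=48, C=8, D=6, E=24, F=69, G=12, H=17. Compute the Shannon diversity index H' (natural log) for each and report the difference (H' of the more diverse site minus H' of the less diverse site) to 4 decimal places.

0.4398

Community X: N=132, proportions 0.25757576, 0.4469697, 0.15151515, 0.0530303, 0.09090909, giving H' = 1.36896962 (working shown to 8 dp, full precision carried).
Community Y: N=218, proportions 0.1559633, 0.22018349, 0.03669725, 0.02752294, 0.11009174, 0.31651376, 0.05504587, 0.07798165, giving H' = 1.80876046.
Difference = |1.36896962 − 1.80876046| = 0.43979084, i.e. 0.4398 to 4 decimal places.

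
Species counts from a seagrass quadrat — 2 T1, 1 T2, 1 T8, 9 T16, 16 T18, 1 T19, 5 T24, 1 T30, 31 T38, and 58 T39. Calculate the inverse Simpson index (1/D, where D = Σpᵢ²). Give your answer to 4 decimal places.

Total N = 2+1+1+9+16+1+5+1+31+58 = 125, so the proportions are 0.016, 0.008, 0.008, 0.072, 0.128, 0.008, 0.04, 0.008, 0.248, 0.464 (working shown to 8 dp, full precision carried).
D = 0.016² + 0.008² + 0.008² + 0.072² + 0.128² + 0.008² + 0.04² + 0.008² + 0.248² + 0.464² = 0.00025600 + 0.00006400 + 0.00006400 + 0.00518400 + 0.01638400 + 0.00006400 + 0.00160000 + 0.00006400 + 0.06150400 + 0.21529600 = 0.30048000.
So 1/D = 3.328009, i.e. 3.3280 to 4 decimal places.

3.3280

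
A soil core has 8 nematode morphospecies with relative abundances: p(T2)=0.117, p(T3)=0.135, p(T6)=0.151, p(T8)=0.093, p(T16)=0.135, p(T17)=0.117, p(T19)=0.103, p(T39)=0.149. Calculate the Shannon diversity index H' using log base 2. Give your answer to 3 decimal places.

2.982

Each pᵢ log₂ pᵢ term (working shown to 5 dp, full precision carried): 0.117×(-3.09542)=-0.36216, 0.135×(-2.88897)=-0.39001, 0.151×(-2.72738)=-0.41183, 0.093×(-3.42663)=-0.31868, 0.135×(-2.88897)=-0.39001, 0.117×(-3.09542)=-0.36216, 0.103×(-3.27928)=-0.33777, 0.149×(-2.74662)=-0.40925.
Sum = -2.98187, so H' = 2.982.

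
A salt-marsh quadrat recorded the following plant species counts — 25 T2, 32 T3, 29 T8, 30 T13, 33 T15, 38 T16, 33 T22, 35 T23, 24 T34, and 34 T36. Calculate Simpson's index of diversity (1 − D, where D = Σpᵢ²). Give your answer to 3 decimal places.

Total N = 25+32+29+30+33+38+33+35+24+34 = 313, so the proportions are 0.07987, 0.10224, 0.09265, 0.09585, 0.10543, 0.12141, 0.10543, 0.11182, 0.07668, 0.10863 (working shown to 5 dp, full precision carried).
D = 0.07987² + 0.10224² + 0.09265² + 0.09585² + 0.10543² + 0.12141² + 0.10543² + 0.11182² + 0.07668² + 0.10863² = 0.00638 + 0.01045 + 0.00858 + 0.00919 + 0.01112 + 0.01474 + 0.01112 + 0.01250 + 0.00588 + 0.01180 = 0.10176.
So 1 − D = 0.89824, i.e. 0.898 to 3 decimal places.

0.898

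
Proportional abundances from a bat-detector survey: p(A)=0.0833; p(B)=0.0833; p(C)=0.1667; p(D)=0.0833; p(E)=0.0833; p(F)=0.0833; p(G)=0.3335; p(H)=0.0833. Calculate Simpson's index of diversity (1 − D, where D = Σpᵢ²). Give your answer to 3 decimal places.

0.819

D = 0.0833² + 0.0833² + 0.1667² + 0.0833² + 0.0833² + 0.0833² + 0.3335² + 0.0833² = 0.00694 + 0.00694 + 0.02779 + 0.00694 + 0.00694 + 0.00694 + 0.11122 + 0.00694 = 0.18064 (working shown to 5 dp, full precision carried).
So 1 − D = 0.81936, i.e. 0.819 to 3 decimal places.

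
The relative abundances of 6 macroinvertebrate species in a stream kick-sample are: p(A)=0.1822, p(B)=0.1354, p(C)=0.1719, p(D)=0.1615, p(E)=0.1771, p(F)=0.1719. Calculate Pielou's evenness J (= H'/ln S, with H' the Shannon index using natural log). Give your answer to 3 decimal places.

H' = −Σ pᵢ ln pᵢ = −((-0.31022) + (-0.27074) + (-0.30269) + (-0.29445) + (-0.30657) + (-0.30269)) = 1.78736 (working shown to 5 dp, full precision carried).
With S = 6 species, ln S = 1.79176, so J = 1.78736/1.79176 = 0.99754, i.e. 0.998 to 3 decimal places.

0.998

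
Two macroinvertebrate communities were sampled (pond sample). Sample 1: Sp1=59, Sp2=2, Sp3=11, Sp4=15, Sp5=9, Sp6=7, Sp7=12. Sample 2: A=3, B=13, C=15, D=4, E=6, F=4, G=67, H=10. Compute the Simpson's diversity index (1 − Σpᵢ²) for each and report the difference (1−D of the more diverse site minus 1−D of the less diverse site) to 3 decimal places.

Sample 1: N=115, proportions 0.513043, 0.017391, 0.095652, 0.130435, 0.078261, 0.06087, 0.104348, giving 1−D = 0.689603 (working shown to 6 dp, full precision carried).
Sample 2: N=122, proportions 0.02459, 0.106557, 0.122951, 0.032787, 0.04918, 0.032787, 0.54918, 0.081967, giving 1−D = 0.660038.
Difference = |0.689603 − 0.660038| = 0.029565, i.e. 0.030 to 3 decimal places.

0.030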